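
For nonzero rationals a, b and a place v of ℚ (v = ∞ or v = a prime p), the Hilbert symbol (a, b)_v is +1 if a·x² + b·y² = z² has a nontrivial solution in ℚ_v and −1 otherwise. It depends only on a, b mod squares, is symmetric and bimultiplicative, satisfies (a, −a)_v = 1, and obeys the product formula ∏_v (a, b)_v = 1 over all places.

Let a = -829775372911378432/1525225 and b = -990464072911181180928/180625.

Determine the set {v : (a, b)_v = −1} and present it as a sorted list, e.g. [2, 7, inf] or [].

(a, b) ≡ (-7, -69223) mod (ℚ^×)²; places V = {2, 3, 5, 7, 11, 13, 17, 19, 29, 31, ∞}.
(a,b)_11: α=2, u≡4; β=3, v≡2 (mod 11); (4|11)=+1, (2|11)=-1; sign (−1)^0·+1^3·-1^2 = +1.
(a,b)_5: α=-2, u≡2; β=-4, v≡3 (mod 5); (2|5)=-1, (3|5)=-1; sign (−1)^0·-1^-4·-1^-2 = +1.
(a,b)_29: α=2, u≡25; β=3, v≡7 (mod 29); (25|29)=+1, (7|29)=+1; sign (−1)^0·+1^3·+1^2 = +1.
(a,b)_31: α=2, u≡29; β=3, v≡26 (mod 31); (29|31)=-1, (26|31)=-1; sign (−1)^0·-1^3·-1^2 = -1.
(a,b)_17: α=2, u≡10; β=-2, v≡8 (mod 17); (10|17)=-1, (8|17)=+1; sign (−1)^0·-1^-2·+1^2 = +1.
(a,b)_3: α=0, u≡2; β=6, v≡2 (mod 3); (2|3)=-1, (2|3)=-1; sign (−1)^0·-1^6·-1^0 = +1.
(a,b)_2: α=22, β=12; u≡1, v≡1 (mod 8); ε(u)ε(v)=0·0, αω(v)=22·0, βω(u)=12·0; sum ≡ 0  ⇒  +1.
(a,b)_7: α=1, u≡6; β=3, v≡2 (mod 7); (6|7)=-1, (2|7)=+1; sign (−1)^1·-1^3·+1^1 = +1.
(a,b)_∞: sgn(-7)=−, sgn(-69223)=−, so -1.
(a,b)_19: α=-2, u≡3; β=0, v≡8 (mod 19); (3|19)=-1, (8|19)=-1; sign (−1)^0·-1^0·-1^-2 = +1.
(a,b)_13: α=-2, u≡11; β=0, v≡7 (mod 13); (11|13)=-1, (7|13)=-1; sign (−1)^0·-1^0·-1^-2 = +1.
|Ram(-7, -69223)| = 2, even; anisotropic at {31, ∞}.

[31, inf]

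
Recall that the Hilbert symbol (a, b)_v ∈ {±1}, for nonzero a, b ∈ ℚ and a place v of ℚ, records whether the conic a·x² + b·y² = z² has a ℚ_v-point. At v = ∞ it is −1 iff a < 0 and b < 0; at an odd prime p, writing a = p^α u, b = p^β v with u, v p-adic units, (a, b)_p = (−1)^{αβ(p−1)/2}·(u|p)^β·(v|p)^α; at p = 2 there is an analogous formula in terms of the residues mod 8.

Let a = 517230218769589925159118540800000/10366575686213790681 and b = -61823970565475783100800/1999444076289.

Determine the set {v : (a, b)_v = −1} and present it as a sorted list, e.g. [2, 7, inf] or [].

[5, 19]

(a, b) ≡ (293930, -38) mod (ℚ^×)²; places V = {2, 3, 5, 7, 11, 13, 17, 19, 23, 29, ∞}.
(a,b)_11: α=-4, u≡7; β=-2, v≡10 (mod 11); (7|11)=-1, (10|11)=-1; sign (−1)^0·-1^-2·-1^-4 = +1.
(a,b)_∞: sgn(293930)=+, sgn(-38)=−, so +1.
(a,b)_2: α=15, β=7; u≡5, v≡5 (mod 8); ε(u)ε(v)=0·0, αω(v)=15·1, βω(u)=7·1; sum ≡ 0  ⇒  +1.
(a,b)_29: α=2, u≡12; β=2, v≡22 (mod 29); (12|29)=-1, (22|29)=+1; sign (−1)^0·-1^2·+1^2 = +1.
(a,b)_5: α=5, u≡1; β=2, v≡2 (mod 5); (1|5)=+1, (2|5)=-1; sign (−1)^0·+1^2·-1^5 = -1.
(a,b)_7: α=5, u≡4; β=4, v≡1 (mod 7); (4|7)=+1, (1|7)=+1; sign (−1)^0·+1^4·+1^5 = +1.
(a,b)_13: α=9, u≡1; β=6, v≡9 (mod 13); (1|13)=+1, (9|13)=+1; sign (−1)^0·+1^6·+1^9 = +1.
(a,b)_19: α=3, u≡17; β=3, v≡11 (mod 19); (17|19)=+1, (11|19)=+1; sign (−1)^1·+1^3·+1^3 = -1.
(a,b)_3: α=-14, u≡2; β=-10, v≡1 (mod 3); (2|3)=-1, (1|3)=+1; sign (−1)^0·-1^-10·+1^-14 = +1.
(a,b)_17: α=3, u≡15; β=2, v≡16 (mod 17); (15|17)=+1, (16|17)=+1; sign (−1)^0·+1^2·+1^3 = +1.
(a,b)_23: α=-6, u≡9; β=-4, v≡3 (mod 23); (9|23)=+1, (3|23)=+1; sign (−1)^0·+1^-4·+1^-6 = +1.
Ram(293930, -38) = {5, 19}; no ℚ_5-point on the conic.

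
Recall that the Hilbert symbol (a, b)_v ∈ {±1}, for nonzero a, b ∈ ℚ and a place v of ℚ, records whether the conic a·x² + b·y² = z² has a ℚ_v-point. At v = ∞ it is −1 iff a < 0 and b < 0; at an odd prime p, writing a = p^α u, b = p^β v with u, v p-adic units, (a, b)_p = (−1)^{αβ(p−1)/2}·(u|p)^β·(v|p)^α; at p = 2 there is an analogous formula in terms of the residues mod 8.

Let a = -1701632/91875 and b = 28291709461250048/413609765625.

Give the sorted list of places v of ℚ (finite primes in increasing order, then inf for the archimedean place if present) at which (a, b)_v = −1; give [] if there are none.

Mod squares: a ≡ -69, b ≡ 323. Check v ∈ {∞, 2, 3, 5, 7, 11, 17, 19, 23}.
v=∞: -69 < 0 and 323 > 0  ⇒  (a,b)_∞ = +1.
v=11: a=11^0·(≡8), b=11^2·(≡4) mod 11; (8|11)=-1, (4|11)=+1; (−1)^{0·2·5}·(-1)^2·(+1)^0 = +1.
v=19: a=19^0·(≡16), b=19^1·(≡17) mod 19; (16|19)=+1, (17|19)=+1; (−1)^{0·1·9}·(+1)^1·(+1)^0 = +1.
v=2: v_2(a)=8, v_2(b)=14; units ≡ 3, 3 (mod 8); ε·ε+αω+βω = 1·1+8·1+14·1 ≡ 1  ⇒  (a,b)_2 = -1.
v=23: a=23^1·(≡20), b=23^2·(≡16) mod 23; (20|23)=-1, (16|23)=+1; (−1)^{1·2·11}·(-1)^2·(+1)^1 = +1.
v=7: a=7^-2·(≡2), b=7^-6·(≡2) mod 7; (2|7)=+1, (2|7)=+1; (−1)^{-2·-6·3}·(+1)^-6·(+1)^-2 = +1.
v=5: a=5^-4·(≡4), b=5^-8·(≡3) mod 5; (4|5)=+1, (3|5)=-1; (−1)^{-4·-8·2}·(+1)^-8·(-1)^-4 = +1.
v=17: a=17^2·(≡4), b=17^5·(≡9) mod 17; (4|17)=+1, (9|17)=+1; (−1)^{2·5·8}·(+1)^5·(+1)^2 = +1.
v=3: a=3^-1·(≡1), b=3^-2·(≡2) mod 3; (1|3)=+1, (2|3)=-1; (−1)^{-1·-2·1}·(+1)^-2·(-1)^-1 = -1.
|Ram(-69, 323)| = 2, even; anisotropic at {2, 3}.

[2, 3]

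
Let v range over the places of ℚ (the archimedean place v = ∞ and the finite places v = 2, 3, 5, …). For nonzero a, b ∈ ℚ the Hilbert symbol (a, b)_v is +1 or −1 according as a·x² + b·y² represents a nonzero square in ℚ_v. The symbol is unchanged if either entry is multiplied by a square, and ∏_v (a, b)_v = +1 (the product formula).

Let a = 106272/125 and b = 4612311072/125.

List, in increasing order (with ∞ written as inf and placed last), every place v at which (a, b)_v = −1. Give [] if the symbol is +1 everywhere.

Mod squares: a ≡ 410, b ≡ 17794410. Check v ∈ {∞, 2, 3, 5, 17, 23, 37, 41}.
v=3: a=3^4·(≡2), b=3^5·(≡2) mod 3; (2|3)=-1, (2|3)=-1; (−1)^{4·5·1}·(-1)^5·(-1)^4 = -1.
v=37: a=37^0·(≡27), b=37^1·(≡36) mod 37; (27|37)=+1, (36|37)=+1; (−1)^{0·1·18}·(+1)^1·(+1)^0 = +1.
v=∞: 410 > 0 and 17794410 > 0  ⇒  (a,b)_∞ = +1.
v=41: a=41^1·(≡25), b=41^1·(≡1) mod 41; (25|41)=+1, (1|41)=+1; (−1)^{1·1·20}·(+1)^1·(+1)^1 = +1.
v=5: a=5^-3·(≡2), b=5^-3·(≡2) mod 5; (2|5)=-1, (2|5)=-1; (−1)^{-3·-3·2}·(-1)^-3·(-1)^-3 = +1.
v=23: a=23^0·(≡15), b=23^1·(≡15) mod 23; (15|23)=-1, (15|23)=-1; (−1)^{0·1·11}·(-1)^1·(-1)^0 = -1.
v=17: a=17^0·(≡15), b=17^1·(≡11) mod 17; (15|17)=+1, (11|17)=-1; (−1)^{0·1·8}·(+1)^1·(-1)^0 = +1.
v=2: v_2(a)=5, v_2(b)=5; units ≡ 5, 5 (mod 8); ε·ε+αω+βω = 0·0+5·1+5·1 ≡ 0  ⇒  (a,b)_2 = +1.
|Ram(410, 17794410)| = 2, even; anisotropic at {3, 23}.

[3, 23]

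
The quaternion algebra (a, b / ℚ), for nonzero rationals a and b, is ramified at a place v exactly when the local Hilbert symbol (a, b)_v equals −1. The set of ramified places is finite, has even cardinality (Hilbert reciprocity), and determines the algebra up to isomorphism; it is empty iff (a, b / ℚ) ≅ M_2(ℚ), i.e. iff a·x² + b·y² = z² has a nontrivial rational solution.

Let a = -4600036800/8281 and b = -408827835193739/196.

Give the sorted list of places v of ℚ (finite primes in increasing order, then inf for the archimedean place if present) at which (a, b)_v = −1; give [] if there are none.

Mod squares: a ≡ -319447, b ≡ -6851. Check v ∈ {∞, 2, 3, 5, 7, 13, 17, 19, 23, 31, 43}.
v=23: a=23^1·(≡6), b=23^2·(≡12) mod 23; (6|23)=+1, (12|23)=+1; (−1)^{1·2·11}·(+1)^2·(+1)^1 = +1.
v=31: a=31^0·(≡1), b=31^1·(≡15) mod 31; (1|31)=+1, (15|31)=-1; (−1)^{0·1·15}·(+1)^1·(-1)^0 = +1.
v=5: a=5^2·(≡3), b=5^0·(≡1) mod 5; (3|5)=-1, (1|5)=+1; (−1)^{2·0·2}·(-1)^0·(+1)^2 = +1.
v=2: v_2(a)=6, v_2(b)=-2; units ≡ 1, 5 (mod 8); ε·ε+αω+βω = 0·0+6·1+-2·0 ≡ 0  ⇒  (a,b)_2 = +1.
v=13: a=13^-2·(≡7), b=13^3·(≡8) mod 13; (7|13)=-1, (8|13)=-1; (−1)^{-2·3·6}·(-1)^3·(-1)^-2 = -1.
v=17: a=17^1·(≡14), b=17^1·(≡14) mod 17; (14|17)=-1, (14|17)=-1; (−1)^{1·1·8}·(-1)^1·(-1)^1 = +1.
v=∞: -319447 < 0 and -6851 < 0  ⇒  (a,b)_∞ = -1.
v=7: a=7^-2·(≡5), b=7^-2·(≡1) mod 7; (5|7)=-1, (1|7)=+1; (−1)^{-2·-2·3}·(-1)^-2·(+1)^-2 = +1.
v=3: a=3^2·(≡2), b=3^0·(≡1) mod 3; (2|3)=-1, (1|3)=+1; (−1)^{2·0·1}·(-1)^0·(+1)^2 = +1.
v=43: a=43^1·(≡41), b=43^2·(≡32) mod 43; (41|43)=+1, (32|43)=-1; (−1)^{1·2·21}·(+1)^2·(-1)^1 = -1.
v=19: a=19^1·(≡14), b=19^2·(≡10) mod 19; (14|19)=-1, (10|19)=-1; (−1)^{1·2·9}·(-1)^2·(-1)^1 = -1.
Ram(-319447, -6851) = {13, 19, 43, ∞}; no ℚ_13-point on the conic.

[13, 19, 43, inf]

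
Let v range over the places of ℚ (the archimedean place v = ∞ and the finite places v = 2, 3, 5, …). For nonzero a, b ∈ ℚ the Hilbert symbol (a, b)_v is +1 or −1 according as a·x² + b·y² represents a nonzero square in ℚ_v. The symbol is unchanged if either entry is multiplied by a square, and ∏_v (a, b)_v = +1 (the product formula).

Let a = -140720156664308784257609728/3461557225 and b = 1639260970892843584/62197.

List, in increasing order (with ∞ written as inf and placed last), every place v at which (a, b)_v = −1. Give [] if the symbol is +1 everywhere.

[11, 31, 37, 43]

Mod squares: a ≡ -143064163, b ≡ 12478213. Check v ∈ {∞, 2, 5, 7, 11, 13, 17, 23, 29, 31, 37, 41, 43}.
v=41: a=41^-4·(≡7), b=41^-2·(≡28) mod 41; (7|41)=-1, (28|41)=-1; (−1)^{-4·-2·20}·(-1)^-2·(-1)^-4 = +1.
v=37: a=37^1·(≡12), b=37^-1·(≡19) mod 37; (12|37)=+1, (19|37)=-1; (−1)^{1·-1·18}·(+1)^-1·(-1)^1 = -1.
v=29: a=29^3·(≡20), b=29^2·(≡7) mod 29; (20|29)=+1, (7|29)=+1; (−1)^{3·2·14}·(+1)^2·(+1)^3 = +1.
v=13: a=13^0·(≡2), b=13^2·(≡6) mod 13; (2|13)=-1, (6|13)=-1; (−1)^{0·2·6}·(-1)^2·(-1)^0 = +1.
v=∞: -143064163 < 0 and 12478213 > 0  ⇒  (a,b)_∞ = +1.
v=23: a=23^1·(≡4), b=23^1·(≡11) mod 23; (4|23)=+1, (11|23)=-1; (−1)^{1·1·11}·(+1)^1·(-1)^1 = +1.
v=2: v_2(a)=12, v_2(b)=6; units ≡ 5, 5 (mod 8); ε·ε+αω+βω = 0·0+12·1+6·1 ≡ 0  ⇒  (a,b)_2 = +1.
v=5: a=5^-2·(≡3), b=5^0·(≡2) mod 5; (3|5)=-1, (2|5)=-1; (−1)^{-2·0·2}·(-1)^0·(-1)^-2 = +1.
v=43: a=43^4·(≡12), b=43^3·(≡5) mod 43; (12|43)=-1, (5|43)=-1; (−1)^{4·3·21}·(-1)^3·(-1)^4 = -1.
v=31: a=31^1·(≡19), b=31^1·(≡8) mod 31; (19|31)=+1, (8|31)=+1; (−1)^{1·1·15}·(+1)^1·(+1)^1 = -1.
v=7: a=7^-2·(≡3), b=7^0·(≡3) mod 7; (3|7)=-1, (3|7)=-1; (−1)^{-2·0·3}·(-1)^0·(-1)^-2 = +1.
v=11: a=11^1·(≡7), b=11^1·(≡8) mod 11; (7|11)=-1, (8|11)=-1; (−1)^{1·1·5}·(-1)^1·(-1)^1 = -1.
v=17: a=17^5·(≡10), b=17^2·(≡13) mod 17; (10|17)=-1, (13|17)=+1; (−1)^{5·2·8}·(-1)^2·(+1)^5 = +1.
Ram(-143064163, 12478213) = {11, 31, 37, 43}; no ℚ_11-point on the conic.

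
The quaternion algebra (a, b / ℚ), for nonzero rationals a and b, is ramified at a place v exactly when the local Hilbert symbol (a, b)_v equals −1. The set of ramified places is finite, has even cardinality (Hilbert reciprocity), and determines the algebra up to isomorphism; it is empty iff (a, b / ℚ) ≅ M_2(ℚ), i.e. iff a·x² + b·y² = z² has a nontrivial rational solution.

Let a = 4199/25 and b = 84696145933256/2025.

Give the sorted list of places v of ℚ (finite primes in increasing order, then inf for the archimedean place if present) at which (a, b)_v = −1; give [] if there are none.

(a, b) ≡ (4199, 7106) mod (ℚ^×)²; places V = {2, 3, 5, 11, 13, 17, 19, ∞}.
(a,b)_∞: sgn(4199)=+, sgn(7106)=+, so +1.
(a,b)_3: α=0, u≡2; β=-4, v≡2 (mod 3); (2|3)=-1, (2|3)=-1; sign (−1)^0·-1^-4·-1^0 = +1.
(a,b)_5: α=-2, u≡4; β=-2, v≡1 (mod 5); (4|5)=+1, (1|5)=+1; sign (−1)^0·+1^-2·+1^-2 = +1.
(a,b)_11: α=0, u≡10; β=1, v≡8 (mod 11); (10|11)=-1, (8|11)=-1; sign (−1)^0·-1^1·-1^0 = -1.
(a,b)_17: α=1, u≡16; β=3, v≡12 (mod 17); (16|17)=+1, (12|17)=-1; sign (−1)^0·+1^3·-1^1 = -1.
(a,b)_19: α=1, u≡2; β=3, v≡10 (mod 19); (2|19)=-1, (10|19)=-1; sign (−1)^1·-1^3·-1^1 = -1.
(a,b)_13: α=1, u≡2; β=4, v≡5 (mod 13); (2|13)=-1, (5|13)=-1; sign (−1)^0·-1^4·-1^1 = -1.
(a,b)_2: α=0, β=3; u≡7, v≡1 (mod 8); ε(u)ε(v)=1·0, αω(v)=0·0, βω(u)=3·0; sum ≡ 0  ⇒  +1.
(4199, 7106 / ℚ) ramifies at {11, 13, 17, 19}: a division algebra.

[11, 13, 17, 19]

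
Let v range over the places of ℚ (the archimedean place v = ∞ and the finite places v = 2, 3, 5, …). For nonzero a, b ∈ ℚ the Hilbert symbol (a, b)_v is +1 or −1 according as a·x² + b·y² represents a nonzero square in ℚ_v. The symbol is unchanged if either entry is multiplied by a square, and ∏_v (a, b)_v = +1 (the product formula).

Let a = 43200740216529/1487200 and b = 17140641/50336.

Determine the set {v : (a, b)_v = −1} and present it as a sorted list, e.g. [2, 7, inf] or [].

[17, 19]

Mod squares: a ≡ 22, b ≡ 25194. Check v ∈ {∞, 2, 3, 5, 7, 11, 13, 17, 19}.
v=19: a=19^4·(≡18), b=19^3·(≡2) mod 19; (18|19)=-1, (2|19)=-1; (−1)^{4·3·9}·(-1)^3·(-1)^4 = -1.
v=∞: 22 > 0 and 25194 > 0  ⇒  (a,b)_∞ = +1.
v=5: a=5^-2·(≡3), b=5^0·(≡1) mod 5; (3|5)=-1, (1|5)=+1; (−1)^{-2·0·2}·(-1)^0·(+1)^-2 = +1.
v=17: a=17^4·(≡10), b=17^1·(≡14) mod 17; (10|17)=-1, (14|17)=-1; (−1)^{4·1·8}·(-1)^1·(-1)^4 = -1.
v=7: a=7^2·(≡4), b=7^2·(≡2) mod 7; (4|7)=+1, (2|7)=+1; (−1)^{2·2·3}·(+1)^2·(+1)^2 = +1.
v=13: a=13^-2·(≡1), b=13^-1·(≡1) mod 13; (1|13)=+1, (1|13)=+1; (−1)^{-2·-1·6}·(+1)^-1·(+1)^-2 = +1.
v=11: a=11^-1·(≡6), b=11^-2·(≡5) mod 11; (6|11)=-1, (5|11)=+1; (−1)^{-1·-2·5}·(-1)^-2·(+1)^-1 = +1.
v=2: v_2(a)=-5, v_2(b)=-5; units ≡ 3, 5 (mod 8); ε·ε+αω+βω = 1·0+-5·1+-5·1 ≡ 0  ⇒  (a,b)_2 = +1.
v=3: a=3^4·(≡1), b=3^1·(≡1) mod 3; (1|3)=+1, (1|3)=+1; (−1)^{4·1·1}·(+1)^1·(+1)^4 = +1.
|Ram(22, 25194)| = 2, even; anisotropic at {17, 19}.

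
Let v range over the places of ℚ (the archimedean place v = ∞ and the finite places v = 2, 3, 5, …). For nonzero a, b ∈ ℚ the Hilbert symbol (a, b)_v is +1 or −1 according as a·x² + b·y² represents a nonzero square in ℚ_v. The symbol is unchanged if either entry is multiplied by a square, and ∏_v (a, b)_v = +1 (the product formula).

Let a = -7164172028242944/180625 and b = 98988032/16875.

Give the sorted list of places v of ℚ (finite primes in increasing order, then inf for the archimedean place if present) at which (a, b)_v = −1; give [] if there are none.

Mod squares: a ≡ -11, b ≡ 429. Check v ∈ {∞, 2, 3, 5, 11, 13, 17}.
v=5: a=5^-4·(≡4), b=5^-4·(≡1) mod 5; (4|5)=+1, (1|5)=+1; (−1)^{-4·-4·2}·(+1)^-4·(+1)^-4 = +1.
v=2: v_2(a)=10, v_2(b)=12; units ≡ 5, 5 (mod 8); ε·ε+αω+βω = 0·0+10·1+12·1 ≡ 0  ⇒  (a,b)_2 = +1.
v=13: a=13^6·(≡11), b=13^3·(≡11) mod 13; (11|13)=-1, (11|13)=-1; (−1)^{6·3·6}·(-1)^3·(-1)^6 = -1.
v=3: a=3^2·(≡1), b=3^-3·(≡2) mod 3; (1|3)=+1, (2|3)=-1; (−1)^{2·-3·1}·(+1)^-3·(-1)^2 = +1.
v=11: a=11^5·(≡8), b=11^1·(≡10) mod 11; (8|11)=-1, (10|11)=-1; (−1)^{5·1·5}·(-1)^1·(-1)^5 = -1.
v=17: a=17^-2·(≡12), b=17^0·(≡13) mod 17; (12|17)=-1, (13|17)=+1; (−1)^{-2·0·8}·(-1)^0·(+1)^-2 = +1.
v=∞: -11 < 0 and 429 > 0  ⇒  (a,b)_∞ = +1.
Ram(-11, 429) = {11, 13}; no ℚ_11-point on the conic.

[11, 13]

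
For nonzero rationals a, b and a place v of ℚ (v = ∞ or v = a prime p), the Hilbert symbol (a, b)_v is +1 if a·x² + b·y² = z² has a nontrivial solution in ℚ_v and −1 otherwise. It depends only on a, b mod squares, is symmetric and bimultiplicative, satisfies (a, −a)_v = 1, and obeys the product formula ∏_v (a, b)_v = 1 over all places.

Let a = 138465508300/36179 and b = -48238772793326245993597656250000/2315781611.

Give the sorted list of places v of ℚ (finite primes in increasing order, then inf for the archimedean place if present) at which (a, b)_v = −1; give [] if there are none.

[13, 17, 23, 31]

(a, b) ≡ (4569617, -299) mod (ℚ^×)²; places V = {2, 5, 7, 11, 13, 17, 23, 29, 31, 43, ∞}.
(a,b)_11: α=-2, u≡10; β=-4, v≡5 (mod 11); (10|11)=-1, (5|11)=+1; sign (−1)^0·-1^-4·+1^-2 = +1.
(a,b)_43: α=2, u≡30; β=2, v≡5 (mod 43); (30|43)=-1, (5|43)=-1; sign (−1)^0·-1^2·-1^2 = +1.
(a,b)_23: α=-1, u≡11; β=-3, v≡7 (mod 23); (11|23)=-1, (7|23)=-1; sign (−1)^1·-1^-3·-1^-1 = -1.
(a,b)_7: α=2, u≡6; β=6, v≡4 (mod 7); (6|7)=-1, (4|7)=+1; sign (−1)^0·-1^6·+1^2 = +1.
(a,b)_5: α=2, u≡3; β=12, v≡4 (mod 5); (3|5)=-1, (4|5)=+1; sign (−1)^0·-1^12·+1^2 = +1.
(a,b)_31: α=1, u≡2; β=2, v≡22 (mod 31); (2|31)=+1, (22|31)=-1; sign (−1)^0·+1^2·-1^1 = -1.
(a,b)_13: α=-1, u≡2; β=-1, v≡3 (mod 13); (2|13)=-1, (3|13)=+1; sign (−1)^0·-1^-1·+1^-1 = -1.
(a,b)_29: α=1, u≡4; β=4, v≡24 (mod 29); (4|29)=+1, (24|29)=+1; sign (−1)^0·+1^4·+1^1 = +1.
(a,b)_2: α=2, β=4; u≡1, v≡5 (mod 8); ε(u)ε(v)=0·0, αω(v)=2·1, βω(u)=4·0; sum ≡ 0  ⇒  +1.
(a,b)_∞: sgn(4569617)=+, sgn(-299)=−, so +1.
(a,b)_17: α=1, u≡5; β=4, v≡7 (mod 17); (5|17)=-1, (7|17)=-1; sign (−1)^0·-1^4·-1^1 = -1.
|Ram(4569617, -299)| = 4, even; anisotropic at {13, 17, 23, 31}.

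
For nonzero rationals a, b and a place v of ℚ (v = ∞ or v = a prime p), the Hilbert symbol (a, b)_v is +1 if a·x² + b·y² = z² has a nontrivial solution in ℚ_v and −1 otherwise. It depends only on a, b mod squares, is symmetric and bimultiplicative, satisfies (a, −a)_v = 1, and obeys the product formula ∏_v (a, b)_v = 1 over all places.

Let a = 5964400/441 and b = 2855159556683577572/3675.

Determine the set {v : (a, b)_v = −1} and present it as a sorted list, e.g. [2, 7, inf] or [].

[2, 11]

(a, b) ≡ (14911, 13299) mod (ℚ^×)²; places V = {2, 3, 5, 7, 11, 13, 23, 31, 37, ∞}.
(a,b)_23: α=0, u≡10; β=2, v≡21 (mod 23); (10|23)=-1, (21|23)=-1; sign (−1)^0·-1^2·-1^0 = +1.
(a,b)_11: α=0, u≡2; β=1, v≡2 (mod 11); (2|11)=-1, (2|11)=-1; sign (−1)^0·-1^1·-1^0 = -1.
(a,b)_2: α=4, β=2; u≡7, v≡3 (mod 8); ε(u)ε(v)=1·1, αω(v)=4·1, βω(u)=2·0; sum ≡ 1  ⇒  -1.
(a,b)_5: α=2, u≡1; β=-2, v≡1 (mod 5); (1|5)=+1, (1|5)=+1; sign (−1)^0·+1^-2·+1^2 = +1.
(a,b)_13: α=1, u≡9; β=3, v≡3 (mod 13); (9|13)=+1, (3|13)=+1; sign (−1)^0·+1^3·+1^1 = +1.
(a,b)_3: α=-2, u≡1; β=-1, v≡2 (mod 3); (1|3)=+1, (2|3)=-1; sign (−1)^0·+1^-1·-1^-2 = +1.
(a,b)_7: α=-2, u≡4; β=-2, v≡6 (mod 7); (4|7)=+1, (6|7)=-1; sign (−1)^0·+1^-2·-1^-2 = +1.
(a,b)_37: α=1, u≡3; β=4, v≡21 (mod 37); (3|37)=+1, (21|37)=+1; sign (−1)^0·+1^4·+1^1 = +1.
(a,b)_∞: sgn(14911)=+, sgn(13299)=+, so +1.
(a,b)_31: α=1, u≡2; β=3, v≡13 (mod 31); (2|31)=+1, (13|31)=-1; sign (−1)^1·+1^3·-1^1 = +1.
(14911, 13299 / ℚ) ramifies at {2, 11}: a division algebra.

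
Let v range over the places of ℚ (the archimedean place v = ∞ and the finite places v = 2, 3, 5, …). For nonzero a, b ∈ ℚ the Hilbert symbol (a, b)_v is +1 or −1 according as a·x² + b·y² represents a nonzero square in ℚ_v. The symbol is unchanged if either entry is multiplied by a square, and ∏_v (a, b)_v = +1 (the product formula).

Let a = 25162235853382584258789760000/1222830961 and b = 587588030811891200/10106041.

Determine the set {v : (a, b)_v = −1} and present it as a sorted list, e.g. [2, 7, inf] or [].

[2, 7]

(a, b) ≡ (53599, 38) mod (ℚ^×)²; places V = {2, 5, 7, 11, 13, 17, 19, 29, 31, ∞}.
(a,b)_31: α=3, u≡24; β=2, v≡5 (mod 31); (24|31)=-1, (5|31)=+1; sign (−1)^0·-1^2·+1^3 = +1.
(a,b)_∞: sgn(53599)=+, sgn(38)=+, so +1.
(a,b)_17: α=-4, u≡15; β=-4, v≡2 (mod 17); (15|17)=+1, (2|17)=+1; sign (−1)^0·+1^-4·+1^-4 = +1.
(a,b)_19: α=5, u≡7; β=3, v≡18 (mod 19); (7|19)=+1, (18|19)=-1; sign (−1)^1·+1^3·-1^5 = +1.
(a,b)_7: α=3, u≡6; β=2, v≡6 (mod 7); (6|7)=-1, (6|7)=-1; sign (−1)^0·-1^2·-1^3 = -1.
(a,b)_2: α=10, β=9; u≡7, v≡3 (mod 8); ε(u)ε(v)=1·1, αω(v)=10·1, βω(u)=9·0; sum ≡ 1  ⇒  -1.
(a,b)_11: α=-4, u≡10; β=-2, v≡4 (mod 11); (10|11)=-1, (4|11)=+1; sign (−1)^0·-1^-2·+1^-4 = +1.
(a,b)_13: α=3, u≡8; β=2, v≡9 (mod 13); (8|13)=-1, (9|13)=+1; sign (−1)^0·-1^2·+1^3 = +1.
(a,b)_29: α=4, u≡20; β=2, v≡24 (mod 29); (20|29)=+1, (24|29)=+1; sign (−1)^0·+1^2·+1^4 = +1.
(a,b)_5: α=4, u≡1; β=2, v≡3 (mod 5); (1|5)=+1, (3|5)=-1; sign (−1)^0·+1^2·-1^4 = +1.
(53599, 38 / ℚ) ramifies at {2, 7}: a division algebra.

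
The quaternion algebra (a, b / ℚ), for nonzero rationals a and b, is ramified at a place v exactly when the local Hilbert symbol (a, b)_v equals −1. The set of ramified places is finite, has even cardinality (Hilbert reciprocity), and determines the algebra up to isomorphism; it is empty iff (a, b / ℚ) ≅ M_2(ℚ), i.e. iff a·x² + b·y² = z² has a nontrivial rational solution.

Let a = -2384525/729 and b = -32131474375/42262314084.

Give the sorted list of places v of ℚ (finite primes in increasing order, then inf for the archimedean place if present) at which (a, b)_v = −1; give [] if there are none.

[11, 13, 29, inf]

Mod squares: a ≡ -95381, b ≡ -8671. Check v ∈ {∞, 2, 3, 5, 7, 11, 13, 23, 29, 47}.
v=5: a=5^2·(≡1), b=5^4·(≡4) mod 5; (1|5)=+1, (4|5)=+1; (−1)^{2·4·2}·(+1)^4·(+1)^2 = +1.
v=29: a=29^1·(≡12), b=29^1·(≡24) mod 29; (12|29)=-1, (24|29)=+1; (−1)^{1·1·14}·(-1)^1·(+1)^1 = -1.
v=2: v_2(a)=0, v_2(b)=-2; units ≡ 3, 1 (mod 8); ε·ε+αω+βω = 1·0+0·0+-2·1 ≡ 0  ⇒  (a,b)_2 = +1.
v=23: a=23^1·(≡2), b=23^1·(≡17) mod 23; (2|23)=+1, (17|23)=-1; (−1)^{1·1·11}·(+1)^1·(-1)^1 = +1.
v=11: a=11^1·(≡8), b=11^2·(≡8) mod 11; (8|11)=-1, (8|11)=-1; (−1)^{1·2·5}·(-1)^2·(-1)^1 = -1.
v=∞: -95381 < 0 and -8671 < 0  ⇒  (a,b)_∞ = -1.
v=13: a=13^1·(≡5), b=13^1·(≡3) mod 13; (5|13)=-1, (3|13)=+1; (−1)^{1·1·6}·(-1)^1·(+1)^1 = -1.
v=3: a=3^-6·(≡1), b=3^-14·(≡2) mod 3; (1|3)=+1, (2|3)=-1; (−1)^{-6·-14·1}·(+1)^-14·(-1)^-6 = +1.
v=47: a=47^0·(≡40), b=47^-2·(≡42) mod 47; (40|47)=-1, (42|47)=+1; (−1)^{0·-2·23}·(-1)^-2·(+1)^0 = +1.
v=7: a=7^0·(≡4), b=7^2·(≡2) mod 7; (4|7)=+1, (2|7)=+1; (−1)^{0·2·3}·(+1)^2·(+1)^0 = +1.
|Ram(-95381, -8671)| = 4, even; anisotropic at {11, 13, 29, ∞}.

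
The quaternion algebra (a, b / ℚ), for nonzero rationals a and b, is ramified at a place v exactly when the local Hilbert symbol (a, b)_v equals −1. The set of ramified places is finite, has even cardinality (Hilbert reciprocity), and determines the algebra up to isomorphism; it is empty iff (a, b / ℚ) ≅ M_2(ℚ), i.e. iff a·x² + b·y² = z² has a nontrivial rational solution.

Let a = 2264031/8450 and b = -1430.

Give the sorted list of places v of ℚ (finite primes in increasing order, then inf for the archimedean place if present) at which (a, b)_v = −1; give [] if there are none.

(a, b) ≡ (462, -1430) mod (ℚ^×)²; places V = {2, 3, 5, 7, 11, 13, ∞}.
(a,b)_13: α=-2, u≡5; β=1, v≡7 (mod 13); (5|13)=-1, (7|13)=-1; sign (−1)^0·-1^1·-1^-2 = -1.
(a,b)_5: α=-2, u≡2; β=1, v≡4 (mod 5); (2|5)=-1, (4|5)=+1; sign (−1)^0·-1^1·+1^-2 = -1.
(a,b)_2: α=-1, β=1; u≡7, v≡5 (mod 8); ε(u)ε(v)=1·0, αω(v)=-1·1, βω(u)=1·0; sum ≡ 1  ⇒  -1.
(a,b)_7: α=1, u≡5; β=0, v≡5 (mod 7); (5|7)=-1, (5|7)=-1; sign (−1)^0·-1^0·-1^1 = -1.
(a,b)_∞: sgn(462)=+, sgn(-1430)=−, so +1.
(a,b)_3: α=5, u≡1; β=0, v≡1 (mod 3); (1|3)=+1, (1|3)=+1; sign (−1)^0·+1^0·+1^5 = +1.
(a,b)_11: α=3, u≡9; β=1, v≡2 (mod 11); (9|11)=+1, (2|11)=-1; sign (−1)^1·+1^1·-1^3 = +1.
|Ram(462, -1430)| = 4, even; anisotropic at {2, 5, 7, 13}.

[2, 5, 7, 13]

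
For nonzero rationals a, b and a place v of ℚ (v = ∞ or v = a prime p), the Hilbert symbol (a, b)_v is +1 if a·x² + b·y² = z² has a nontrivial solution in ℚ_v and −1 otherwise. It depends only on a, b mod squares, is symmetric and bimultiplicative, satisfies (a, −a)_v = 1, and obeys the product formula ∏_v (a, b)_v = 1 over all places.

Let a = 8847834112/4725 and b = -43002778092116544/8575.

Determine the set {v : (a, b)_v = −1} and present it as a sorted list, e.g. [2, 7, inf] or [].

[3, 41]

Mod squares: a ≡ 1073667, b ≡ -7. Check v ∈ {∞, 2, 3, 5, 7, 13, 29, 41, 43}.
v=2: v_2(a)=10, v_2(b)=6; units ≡ 3, 1 (mod 8); ε·ε+αω+βω = 1·0+10·0+6·1 ≡ 0  ⇒  (a,b)_2 = +1.
v=∞: 1073667 > 0 and -7 < 0  ⇒  (a,b)_∞ = +1.
v=3: a=3^-3·(≡1), b=3^2·(≡2) mod 3; (1|3)=+1, (2|3)=-1; (−1)^{-3·2·1}·(+1)^2·(-1)^-3 = -1.
v=41: a=41^1·(≡12), b=41^2·(≡38) mod 41; (12|41)=-1, (38|41)=-1; (−1)^{1·2·20}·(-1)^2·(-1)^1 = -1.
v=7: a=7^-1·(≡4), b=7^-3·(≡3) mod 7; (4|7)=+1, (3|7)=-1; (−1)^{-1·-3·3}·(+1)^-3·(-1)^-1 = +1.
v=13: a=13^2·(≡1), b=13^4·(≡11) mod 13; (1|13)=+1, (11|13)=-1; (−1)^{2·4·6}·(+1)^4·(-1)^2 = +1.
v=5: a=5^-2·(≡3), b=5^-2·(≡2) mod 5; (3|5)=-1, (2|5)=-1; (−1)^{-2·-2·2}·(-1)^-2·(-1)^-2 = +1.
v=29: a=29^1·(≡10), b=29^2·(≡6) mod 29; (10|29)=-1, (6|29)=+1; (−1)^{1·2·14}·(-1)^2·(+1)^1 = +1.
v=43: a=43^1·(≡29), b=43^2·(≡1) mod 43; (29|43)=-1, (1|43)=+1; (−1)^{1·2·21}·(-1)^2·(+1)^1 = +1.
Ram(1073667, -7) = {3, 41}; no ℚ_3-point on the conic.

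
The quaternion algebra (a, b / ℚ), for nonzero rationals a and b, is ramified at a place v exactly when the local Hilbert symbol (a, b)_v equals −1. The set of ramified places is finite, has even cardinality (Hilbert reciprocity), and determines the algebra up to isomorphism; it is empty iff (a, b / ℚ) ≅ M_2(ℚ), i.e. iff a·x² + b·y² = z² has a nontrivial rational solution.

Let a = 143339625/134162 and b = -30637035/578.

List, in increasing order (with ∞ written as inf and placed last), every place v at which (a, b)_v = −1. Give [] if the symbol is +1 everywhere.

(a, b) ≡ (130, -1430) mod (ℚ^×)²; places V = {2, 3, 5, 7, 11, 13, 17, 23, 37, ∞}.
(a,b)_∞: sgn(130)=+, sgn(-1430)=−, so +1.
(a,b)_2: α=-1, β=-1; u≡1, v≡5 (mod 8); ε(u)ε(v)=0·0, αω(v)=-1·1, βω(u)=-1·0; sum ≡ 1  ⇒  -1.
(a,b)_3: α=6, u≡1; β=4, v≡1 (mod 3); (1|3)=+1, (1|3)=+1; sign (−1)^0·+1^4·+1^6 = +1.
(a,b)_17: α=0, u≡3; β=-2, v≡4 (mod 17); (3|17)=-1, (4|17)=+1; sign (−1)^0·-1^-2·+1^0 = +1.
(a,b)_23: α=0, u≡20; β=2, v≡15 (mod 23); (20|23)=-1, (15|23)=-1; sign (−1)^0·-1^2·-1^0 = +1.
(a,b)_11: α=2, u≡4; β=1, v≡8 (mod 11); (4|11)=+1, (8|11)=-1; sign (−1)^0·+1^1·-1^2 = +1.
(a,b)_37: α=-2, u≡23; β=0, v≡29 (mod 37); (23|37)=-1, (29|37)=-1; sign (−1)^0·-1^0·-1^-2 = +1.
(a,b)_5: α=3, u≡1; β=1, v≡1 (mod 5); (1|5)=+1, (1|5)=+1; sign (−1)^0·+1^1·+1^3 = +1.
(a,b)_7: α=-2, u≡2; β=0, v≡3 (mod 7); (2|7)=+1, (3|7)=-1; sign (−1)^0·+1^0·-1^-2 = +1.
(a,b)_13: α=1, u≡3; β=1, v≡6 (mod 13); (3|13)=+1, (6|13)=-1; sign (−1)^0·+1^1·-1^1 = -1.
Ram(130, -1430) = {2, 13}; no ℚ_2-point on the conic.

[2, 13]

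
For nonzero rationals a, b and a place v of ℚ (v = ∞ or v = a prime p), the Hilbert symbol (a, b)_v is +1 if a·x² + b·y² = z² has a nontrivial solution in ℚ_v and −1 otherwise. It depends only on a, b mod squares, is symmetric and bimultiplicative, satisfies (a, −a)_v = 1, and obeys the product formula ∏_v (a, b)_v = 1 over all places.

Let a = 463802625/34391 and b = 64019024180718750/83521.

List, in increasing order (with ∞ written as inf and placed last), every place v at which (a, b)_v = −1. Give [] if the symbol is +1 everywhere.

(a, b) ≡ (255255, 286) mod (ℚ^×)²; places V = {2, 3, 5, 7, 11, 13, 17, 31, ∞}.
(a,b)_5: α=3, u≡1; β=6, v≡1 (mod 5); (1|5)=+1, (1|5)=+1; sign (−1)^0·+1^6·+1^3 = +1.
(a,b)_2: α=0, β=1; u≡7, v≡7 (mod 8); ε(u)ε(v)=1·1, αω(v)=0·0, βω(u)=1·0; sum ≡ 1  ⇒  -1.
(a,b)_13: α=1, u≡7; β=3, v≡4 (mod 13); (7|13)=-1, (4|13)=+1; sign (−1)^0·-1^3·+1^1 = -1.
(a,b)_11: α=1, u≡10; β=3, v≡4 (mod 11); (10|11)=-1, (4|11)=+1; sign (−1)^1·-1^3·+1^1 = +1.
(a,b)_31: α=2, u≡4; β=2, v≡10 (mod 31); (4|31)=+1, (10|31)=+1; sign (−1)^0·+1^2·+1^2 = +1.
(a,b)_∞: sgn(255255)=+, sgn(286)=+, so +1.
(a,b)_17: α=-3, u≡13; β=-4, v≡5 (mod 17); (13|17)=+1, (5|17)=-1; sign (−1)^0·+1^-4·-1^-3 = -1.
(a,b)_7: α=-1, u≡1; β=0, v≡6 (mod 7); (1|7)=+1, (6|7)=-1; sign (−1)^0·+1^0·-1^-1 = -1.
(a,b)_3: α=3, u≡2; β=6, v≡1 (mod 3); (2|3)=-1, (1|3)=+1; sign (−1)^0·-1^6·+1^3 = +1.
(255255, 286 / ℚ) ramifies at {2, 7, 13, 17}: a division algebra.

[2, 7, 13, 17]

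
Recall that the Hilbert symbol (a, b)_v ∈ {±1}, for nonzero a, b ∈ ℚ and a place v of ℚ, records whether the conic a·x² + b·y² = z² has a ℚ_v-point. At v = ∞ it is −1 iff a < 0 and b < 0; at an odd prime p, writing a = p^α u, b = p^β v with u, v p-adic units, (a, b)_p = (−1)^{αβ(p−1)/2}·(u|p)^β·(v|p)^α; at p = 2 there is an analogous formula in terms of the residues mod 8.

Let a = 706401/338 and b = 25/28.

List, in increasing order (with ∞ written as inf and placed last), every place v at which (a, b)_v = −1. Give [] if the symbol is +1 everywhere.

(a, b) ≡ (1938, 7) mod (ℚ^×)²; places V = {2, 3, 5, 7, 13, 17, 19, ∞}.
(a,b)_2: α=-1, β=-2; u≡1, v≡7 (mod 8); ε(u)ε(v)=0·1, αω(v)=-1·0, βω(u)=-2·0; sum ≡ 0  ⇒  +1.
(a,b)_5: α=0, u≡2; β=2, v≡2 (mod 5); (2|5)=-1, (2|5)=-1; sign (−1)^0·-1^2·-1^0 = +1.
(a,b)_19: α=1, u≡1; β=0, v≡7 (mod 19); (1|19)=+1, (7|19)=+1; sign (−1)^0·+1^0·+1^1 = +1.
(a,b)_7: α=0, u≡5; β=-1, v≡1 (mod 7); (5|7)=-1, (1|7)=+1; sign (−1)^0·-1^-1·+1^0 = -1.
(a,b)_13: α=-2, u≡10; β=0, v≡6 (mod 13); (10|13)=+1, (6|13)=-1; sign (−1)^0·+1^0·-1^-2 = +1.
(a,b)_∞: sgn(1938)=+, sgn(7)=+, so +1.
(a,b)_17: α=1, u≡6; β=0, v≡10 (mod 17); (6|17)=-1, (10|17)=-1; sign (−1)^0·-1^0·-1^1 = -1.
(a,b)_3: α=7, u≡1; β=0, v≡1 (mod 3); (1|3)=+1, (1|3)=+1; sign (−1)^0·+1^0·+1^7 = +1.
Ram(1938, 7) = {7, 17}; no ℚ_7-point on the conic.

[7, 17]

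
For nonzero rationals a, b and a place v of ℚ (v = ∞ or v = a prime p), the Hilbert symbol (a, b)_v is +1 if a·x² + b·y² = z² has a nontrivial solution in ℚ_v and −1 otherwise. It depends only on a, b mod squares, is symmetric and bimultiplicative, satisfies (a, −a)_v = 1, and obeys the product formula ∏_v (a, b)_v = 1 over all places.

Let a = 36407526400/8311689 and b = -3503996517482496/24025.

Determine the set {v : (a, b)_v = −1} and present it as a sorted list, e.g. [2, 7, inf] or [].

(a, b) ≡ (4921, -226366) mod (ℚ^×)²; places V = {2, 3, 5, 7, 17, 19, 23, 31, 37, ∞}.
(a,b)_23: α=0, u≡21; β=1, v≡16 (mod 23); (21|23)=-1, (16|23)=+1; sign (−1)^0·-1^1·+1^0 = -1.
(a,b)_17: α=2, u≡8; β=0, v≡14 (mod 17); (8|17)=+1, (14|17)=-1; sign (−1)^0·+1^0·-1^2 = +1.
(a,b)_19: α=1, u≡18; β=1, v≡13 (mod 19); (18|19)=-1, (13|19)=-1; sign (−1)^1·-1^1·-1^1 = -1.
(a,b)_37: α=1, u≡15; β=1, v≡6 (mod 37); (15|37)=-1, (6|37)=-1; sign (−1)^0·-1^1·-1^1 = +1.
(a,b)_∞: sgn(4921)=+, sgn(-226366)=−, so +1.
(a,b)_31: α=-4, u≡12; β=-2, v≡30 (mod 31); (12|31)=-1, (30|31)=-1; sign (−1)^0·-1^-2·-1^-4 = +1.
(a,b)_7: α=1, u≡6; β=1, v≡1 (mod 7); (6|7)=-1, (1|7)=+1; sign (−1)^1·-1^1·+1^1 = +1.
(a,b)_3: α=-2, u≡1; β=10, v≡2 (mod 3); (1|3)=+1, (2|3)=-1; sign (−1)^0·+1^10·-1^-2 = +1.
(a,b)_2: α=10, β=19; u≡1, v≡1 (mod 8); ε(u)ε(v)=0·0, αω(v)=10·0, βω(u)=19·0; sum ≡ 0  ⇒  +1.
(a,b)_5: α=2, u≡4; β=-2, v≡4 (mod 5); (4|5)=+1, (4|5)=+1; sign (−1)^0·+1^-2·+1^2 = +1.
Ram(4921, -226366) = {19, 23}; no ℚ_19-point on the conic.

[19, 23]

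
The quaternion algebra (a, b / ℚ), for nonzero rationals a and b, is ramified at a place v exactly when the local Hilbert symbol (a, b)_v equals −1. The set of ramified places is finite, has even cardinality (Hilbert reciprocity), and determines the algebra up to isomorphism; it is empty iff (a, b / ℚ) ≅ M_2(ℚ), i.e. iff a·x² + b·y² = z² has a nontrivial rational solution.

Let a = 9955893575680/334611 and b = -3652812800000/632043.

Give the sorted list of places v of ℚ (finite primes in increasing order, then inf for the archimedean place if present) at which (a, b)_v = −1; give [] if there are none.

[2, 5, 7, 13, 17, 19]

(a, b) ≡ (125970, -1365) mod (ℚ^×)²; places V = {2, 3, 5, 7, 13, 17, 19, 31, ∞}.
(a,b)_13: α=1, u≡6; β=1, v≡10 (mod 13); (6|13)=-1, (10|13)=+1; sign (−1)^0·-1^1·+1^1 = -1.
(a,b)_17: α=-1, u≡9; β=-2, v≡7 (mod 17); (9|17)=+1, (7|17)=-1; sign (−1)^0·+1^-2·-1^-1 = -1.
(a,b)_7: α=0, u≡6; β=3, v≡4 (mod 7); (6|7)=-1, (4|7)=+1; sign (−1)^0·-1^3·+1^0 = -1.
(a,b)_2: α=23, β=18; u≡1, v≡3 (mod 8); ε(u)ε(v)=0·1, αω(v)=23·1, βω(u)=18·0; sum ≡ 1  ⇒  -1.
(a,b)_19: α=1, u≡2; β=0, v≡2 (mod 19); (2|19)=-1, (2|19)=-1; sign (−1)^0·-1^0·-1^1 = -1.
(a,b)_∞: sgn(125970)=+, sgn(-1365)=−, so +1.
(a,b)_3: α=-9, u≡2; β=-7, v≡1 (mod 3); (2|3)=-1, (1|3)=+1; sign (−1)^1·-1^-7·+1^-9 = +1.
(a,b)_31: α=2, u≡3; β=0, v≡15 (mod 31); (3|31)=-1, (15|31)=-1; sign (−1)^0·-1^0·-1^2 = +1.
(a,b)_5: α=1, u≡1; β=5, v≡3 (mod 5); (1|5)=+1, (3|5)=-1; sign (−1)^0·+1^5·-1^1 = -1.
|Ram(125970, -1365)| = 6, even; anisotropic at {2, 5, 7, 13, 17, 19}.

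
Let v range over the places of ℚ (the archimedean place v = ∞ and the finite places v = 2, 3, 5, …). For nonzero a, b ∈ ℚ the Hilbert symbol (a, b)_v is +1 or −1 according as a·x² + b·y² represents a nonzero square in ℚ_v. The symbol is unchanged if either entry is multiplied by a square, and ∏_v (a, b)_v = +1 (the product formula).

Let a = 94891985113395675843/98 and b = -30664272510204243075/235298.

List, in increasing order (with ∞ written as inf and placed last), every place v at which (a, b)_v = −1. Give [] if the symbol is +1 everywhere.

(a, b) ≡ (1334, -23606) mod (ℚ^×)²; places V = {2, 3, 5, 7, 11, 23, 29, 37, ∞}.
(a,b)_∞: sgn(1334)=+, sgn(-23606)=−, so +1.
(a,b)_23: α=3, u≡4; β=2, v≡15 (mod 23); (4|23)=+1, (15|23)=-1; sign (−1)^0·+1^2·-1^3 = -1.
(a,b)_29: α=1, u≡17; β=1, v≡3 (mod 29); (17|29)=-1, (3|29)=-1; sign (−1)^0·-1^1·-1^1 = +1.
(a,b)_37: α=4, u≡14; β=3, v≡33 (mod 37); (14|37)=-1, (33|37)=+1; sign (−1)^0·-1^3·+1^4 = -1.
(a,b)_2: α=-1, β=-1; u≡3, v≡5 (mod 8); ε(u)ε(v)=1·0, αω(v)=-1·1, βω(u)=-1·1; sum ≡ 0  ⇒  +1.
(a,b)_7: α=-2, u≡4; β=-6, v≡5 (mod 7); (4|7)=+1, (5|7)=-1; sign (−1)^0·+1^-6·-1^-2 = +1.
(a,b)_5: α=0, u≡1; β=2, v≡4 (mod 5); (1|5)=+1, (4|5)=+1; sign (−1)^0·+1^2·+1^0 = +1.
(a,b)_11: α=6, u≡4; β=7, v≡10 (mod 11); (4|11)=+1, (10|11)=-1; sign (−1)^0·+1^7·-1^6 = +1.
(a,b)_3: α=4, u≡2; β=4, v≡1 (mod 3); (2|3)=-1, (1|3)=+1; sign (−1)^0·-1^4·+1^4 = +1.
(1334, -23606 / ℚ) ramifies at {23, 37}: a division algebra.

[23, 37]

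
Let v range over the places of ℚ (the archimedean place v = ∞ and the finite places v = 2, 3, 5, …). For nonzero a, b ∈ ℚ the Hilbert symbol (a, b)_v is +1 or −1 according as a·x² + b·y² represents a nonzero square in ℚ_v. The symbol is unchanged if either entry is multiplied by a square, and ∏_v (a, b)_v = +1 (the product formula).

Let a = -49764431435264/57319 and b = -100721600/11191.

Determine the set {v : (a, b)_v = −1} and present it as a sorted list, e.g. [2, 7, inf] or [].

(a, b) ≡ (-643994, -3689) mod (ℚ^×)²; places V = {2, 5, 7, 13, 17, 19, 23, 31, 43, 47, ∞}.
(a,b)_7: α=2, u≡3; β=1, v≡3 (mod 7); (3|7)=-1, (3|7)=-1; sign (−1)^0·-1^1·-1^2 = -1.
(a,b)_2: α=9, β=6; u≡3, v≡7 (mod 8); ε(u)ε(v)=1·1, αω(v)=9·0, βω(u)=6·1; sum ≡ 1  ⇒  -1.
(a,b)_∞: sgn(-643994)=−, sgn(-3689)=−, so -1.
(a,b)_19: α=2, u≡17; β=-2, v≡5 (mod 19); (17|19)=+1, (5|19)=+1; sign (−1)^0·+1^-2·+1^2 = +1.
(a,b)_43: α=-2, u≡13; β=0, v≡36 (mod 43); (13|43)=+1, (36|43)=+1; sign (−1)^0·+1^0·+1^-2 = +1.
(a,b)_47: α=1, u≡22; β=0, v≡21 (mod 47); (22|47)=-1, (21|47)=+1; sign (−1)^0·-1^0·+1^1 = +1.
(a,b)_17: α=1, u≡3; β=1, v≡8 (mod 17); (3|17)=-1, (8|17)=+1; sign (−1)^0·-1^1·+1^1 = -1.
(a,b)_13: α=1, u≡7; β=0, v≡9 (mod 13); (7|13)=-1, (9|13)=+1; sign (−1)^0·-1^0·+1^1 = +1.
(a,b)_23: α=2, u≡13; β=2, v≡19 (mod 23); (13|23)=+1, (19|23)=-1; sign (−1)^0·+1^2·-1^2 = +1.
(a,b)_5: α=0, u≡4; β=2, v≡1 (mod 5); (4|5)=+1, (1|5)=+1; sign (−1)^0·+1^2·+1^0 = +1.
(a,b)_31: α=-1, u≡26; β=-1, v≡25 (mod 31); (26|31)=-1, (25|31)=+1; sign (−1)^1·-1^-1·+1^-1 = +1.
|Ram(-643994, -3689)| = 4, even; anisotropic at {2, 7, 17, ∞}.

[2, 7, 17, inf]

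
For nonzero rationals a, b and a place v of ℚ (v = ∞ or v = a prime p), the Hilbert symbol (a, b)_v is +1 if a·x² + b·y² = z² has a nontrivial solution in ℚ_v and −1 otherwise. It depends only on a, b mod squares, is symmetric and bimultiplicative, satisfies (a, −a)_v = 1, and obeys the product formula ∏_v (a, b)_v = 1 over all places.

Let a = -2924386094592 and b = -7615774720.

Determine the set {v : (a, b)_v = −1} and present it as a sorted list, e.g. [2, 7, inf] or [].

[5, 23, 41, 43, 47, inf]

(a, b) ≡ (-141029422, -464830) mod (ℚ^×)²; places V = {2, 3, 5, 23, 37, 41, 43, 47, ∞}.
(a,b)_37: α=1, u≡35; β=0, v≡30 (mod 37); (35|37)=-1, (30|37)=+1; sign (−1)^0·-1^0·+1^1 = +1.
(a,b)_47: α=1, u≡2; β=1, v≡4 (mod 47); (2|47)=+1, (4|47)=+1; sign (−1)^1·+1^1·+1^1 = -1.
(a,b)_43: α=1, u≡22; β=1, v≡26 (mod 43); (22|43)=-1, (26|43)=-1; sign (−1)^1·-1^1·-1^1 = -1.
(a,b)_3: α=4, u≡2; β=0, v≡2 (mod 3); (2|3)=-1, (2|3)=-1; sign (−1)^0·-1^0·-1^4 = +1.
(a,b)_23: α=1, u≡14; β=1, v≡10 (mod 23); (14|23)=-1, (10|23)=-1; sign (−1)^1·-1^1·-1^1 = -1.
(a,b)_41: α=1, u≡19; β=0, v≡3 (mod 41); (19|41)=-1, (3|41)=-1; sign (−1)^0·-1^0·-1^1 = -1.
(a,b)_∞: sgn(-141029422)=−, sgn(-464830)=−, so -1.
(a,b)_2: α=9, β=15; u≡1, v≡1 (mod 8); ε(u)ε(v)=0·0, αω(v)=9·0, βω(u)=15·0; sum ≡ 0  ⇒  +1.
(a,b)_5: α=0, u≡3; β=1, v≡1 (mod 5); (3|5)=-1, (1|5)=+1; sign (−1)^0·-1^1·+1^0 = -1.
(-141029422, -464830 / ℚ) ramifies at {5, 23, 41, 43, 47, ∞}: a division algebra.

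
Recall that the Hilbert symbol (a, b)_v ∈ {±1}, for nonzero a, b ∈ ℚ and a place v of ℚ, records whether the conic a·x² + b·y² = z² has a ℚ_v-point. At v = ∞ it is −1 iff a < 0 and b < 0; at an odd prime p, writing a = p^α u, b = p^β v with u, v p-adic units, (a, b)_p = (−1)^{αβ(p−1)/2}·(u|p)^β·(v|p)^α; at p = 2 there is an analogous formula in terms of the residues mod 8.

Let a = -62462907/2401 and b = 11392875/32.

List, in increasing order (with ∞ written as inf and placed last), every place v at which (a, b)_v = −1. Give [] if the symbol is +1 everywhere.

[2, 3, 5, 41]

(a, b) ≡ (-3, 101270) mod (ℚ^×)²; places V = {2, 3, 5, 7, 13, 19, 41, ∞}.
(a,b)_5: α=0, u≡3; β=3, v≡4 (mod 5); (3|5)=-1, (4|5)=+1; sign (−1)^0·-1^3·+1^0 = -1.
(a,b)_41: α=0, u≡24; β=1, v≡39 (mod 41); (24|41)=-1, (39|41)=+1; sign (−1)^0·-1^1·+1^0 = -1.
(a,b)_19: α=0, u≡7; β=1, v≡12 (mod 19); (7|19)=+1, (12|19)=-1; sign (−1)^0·+1^1·-1^0 = +1.
(a,b)_13: α=4, u≡4; β=1, v≡1 (mod 13); (4|13)=+1, (1|13)=+1; sign (−1)^0·+1^1·+1^4 = +1.
(a,b)_2: α=0, β=-5; u≡5, v≡3 (mod 8); ε(u)ε(v)=0·1, αω(v)=0·1, βω(u)=-5·1; sum ≡ 1  ⇒  -1.
(a,b)_3: α=7, u≡2; β=2, v≡2 (mod 3); (2|3)=-1, (2|3)=-1; sign (−1)^0·-1^2·-1^7 = -1.
(a,b)_7: α=-4, u≡4; β=0, v≡1 (mod 7); (4|7)=+1, (1|7)=+1; sign (−1)^0·+1^0·+1^-4 = +1.
(a,b)_∞: sgn(-3)=−, sgn(101270)=+, so +1.
(-3, 101270 / ℚ) ramifies at {2, 3, 5, 41}: a division algebra.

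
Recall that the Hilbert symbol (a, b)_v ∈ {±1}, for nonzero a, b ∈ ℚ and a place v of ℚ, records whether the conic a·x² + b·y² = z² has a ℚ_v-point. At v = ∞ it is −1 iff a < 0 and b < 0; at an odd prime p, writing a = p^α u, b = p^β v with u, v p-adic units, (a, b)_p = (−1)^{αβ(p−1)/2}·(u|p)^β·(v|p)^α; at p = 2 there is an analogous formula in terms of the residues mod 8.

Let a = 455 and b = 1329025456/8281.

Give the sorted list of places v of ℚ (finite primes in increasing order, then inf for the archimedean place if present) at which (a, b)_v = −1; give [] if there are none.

Mod squares: a ≡ 455, b ≡ 287419. Check v ∈ {∞, 2, 5, 7, 11, 13, 17, 29, 53}.
v=5: a=5^1·(≡1), b=5^0·(≡1) mod 5; (1|5)=+1, (1|5)=+1; (−1)^{1·0·2}·(+1)^0·(+1)^1 = +1.
v=29: a=29^0·(≡20), b=29^1·(≡7) mod 29; (20|29)=+1, (7|29)=+1; (−1)^{0·1·14}·(+1)^1·(+1)^0 = +1.
v=17: a=17^0·(≡13), b=17^3·(≡4) mod 17; (13|17)=+1, (4|17)=+1; (−1)^{0·3·8}·(+1)^3·(+1)^0 = +1.
v=7: a=7^1·(≡2), b=7^-2·(≡3) mod 7; (2|7)=+1, (3|7)=-1; (−1)^{1·-2·3}·(+1)^-2·(-1)^1 = -1.
v=11: a=11^0·(≡4), b=11^1·(≡3) mod 11; (4|11)=+1, (3|11)=+1; (−1)^{0·1·5}·(+1)^1·(+1)^0 = +1.
v=13: a=13^1·(≡9), b=13^-2·(≡7) mod 13; (9|13)=+1, (7|13)=-1; (−1)^{1·-2·6}·(+1)^-2·(-1)^1 = -1.
v=53: a=53^0·(≡31), b=53^1·(≡17) mod 53; (31|53)=-1, (17|53)=+1; (−1)^{0·1·26}·(-1)^1·(+1)^0 = -1.
v=2: v_2(a)=0, v_2(b)=4; units ≡ 7, 3 (mod 8); ε·ε+αω+βω = 1·1+0·1+4·0 ≡ 1  ⇒  (a,b)_2 = -1.
v=∞: 455 > 0 and 287419 > 0  ⇒  (a,b)_∞ = +1.
|Ram(455, 287419)| = 4, even; anisotropic at {2, 7, 13, 53}.

[2, 7, 13, 53]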